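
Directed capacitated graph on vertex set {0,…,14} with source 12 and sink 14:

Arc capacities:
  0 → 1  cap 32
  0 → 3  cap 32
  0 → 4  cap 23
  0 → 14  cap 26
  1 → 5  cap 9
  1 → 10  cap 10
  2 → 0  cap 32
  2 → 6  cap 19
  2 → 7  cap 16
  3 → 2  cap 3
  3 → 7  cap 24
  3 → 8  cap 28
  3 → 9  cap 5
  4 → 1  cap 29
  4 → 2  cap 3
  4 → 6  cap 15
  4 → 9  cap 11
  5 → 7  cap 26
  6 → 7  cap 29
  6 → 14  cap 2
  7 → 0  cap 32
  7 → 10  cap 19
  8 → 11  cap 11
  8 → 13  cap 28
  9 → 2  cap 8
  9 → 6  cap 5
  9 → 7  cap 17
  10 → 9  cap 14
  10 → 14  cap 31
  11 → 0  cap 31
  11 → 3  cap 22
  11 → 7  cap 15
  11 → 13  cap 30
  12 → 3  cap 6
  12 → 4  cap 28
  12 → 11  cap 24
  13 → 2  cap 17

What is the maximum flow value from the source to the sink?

Maximum flow value: 57

augment #1: 12→4→6→14 bottleneck 2, total now 2
augment #2: 12→11→0→14 bottleneck 24, total now 26
augment #3: 12→3→2→0→14 bottleneck 2, total now 28
augment #4: 12→3→7→10→14 bottleneck 4, total now 32
augment #5: 12→4→1→10→14 bottleneck 10, total now 42
augment #6: 12→4→2→7→10→14 bottleneck 3, total now 45
augment #7: 12→4→6→7→10→14 bottleneck 12, total now 57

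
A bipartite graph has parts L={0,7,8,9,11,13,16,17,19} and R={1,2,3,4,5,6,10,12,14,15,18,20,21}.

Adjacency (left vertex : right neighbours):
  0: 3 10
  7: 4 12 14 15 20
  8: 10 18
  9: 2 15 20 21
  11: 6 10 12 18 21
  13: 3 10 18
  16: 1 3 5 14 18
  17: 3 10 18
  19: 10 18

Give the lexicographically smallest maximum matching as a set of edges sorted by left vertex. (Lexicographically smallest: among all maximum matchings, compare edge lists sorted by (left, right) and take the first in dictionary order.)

Lex-smallest maximum matching: {(0,3), (7,4), (8,10), (9,2), (11,6), (13,18), (16,1)}

|M| = 7 (so the lex-smallest maximum matching has 7 edges)
process left vertices in ascending order; for each, take the smallest-labelled available neighbour that still permits 7 edges overall, or leave it unmatched if none does
lex-smallest matching: {0-3, 7-4, 8-10, 9-2, 11-6, 13-18, 16-1}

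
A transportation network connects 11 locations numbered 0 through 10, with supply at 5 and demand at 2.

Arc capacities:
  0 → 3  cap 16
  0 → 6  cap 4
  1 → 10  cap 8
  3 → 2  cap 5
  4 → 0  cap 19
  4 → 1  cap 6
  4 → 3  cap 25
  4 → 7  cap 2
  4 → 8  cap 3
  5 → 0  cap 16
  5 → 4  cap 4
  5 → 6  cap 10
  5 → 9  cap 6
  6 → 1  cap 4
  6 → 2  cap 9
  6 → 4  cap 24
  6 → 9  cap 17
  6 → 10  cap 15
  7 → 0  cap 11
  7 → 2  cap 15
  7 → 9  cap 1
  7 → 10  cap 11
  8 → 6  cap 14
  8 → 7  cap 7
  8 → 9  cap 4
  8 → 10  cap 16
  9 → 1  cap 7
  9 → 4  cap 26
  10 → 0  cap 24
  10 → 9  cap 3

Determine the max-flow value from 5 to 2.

augment #1: 5→6→2 bottleneck 9, total now 9
augment #2: 5→0→3→2 bottleneck 5, total now 14
augment #3: 5→4→7→2 bottleneck 2, total now 16
augment #4: 5→4→8→7→2 bottleneck 2, total now 18
augment #5: 5→6→4→8→7→2 bottleneck 1, total now 19

Maximum flow value: 19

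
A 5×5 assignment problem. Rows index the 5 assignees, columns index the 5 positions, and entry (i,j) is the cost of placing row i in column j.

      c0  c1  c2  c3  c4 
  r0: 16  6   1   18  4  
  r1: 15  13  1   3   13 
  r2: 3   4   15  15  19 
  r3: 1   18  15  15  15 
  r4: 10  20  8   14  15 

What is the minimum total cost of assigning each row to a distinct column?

optimal assignment: row0→col4 (cost 4), row1→col3 (cost 3), row2→col1 (cost 4), row3→col0 (cost 1), row4→col2 (cost 8)
total = 4 + 3 + 4 + 1 + 8 = 20

Minimum assignment cost: 20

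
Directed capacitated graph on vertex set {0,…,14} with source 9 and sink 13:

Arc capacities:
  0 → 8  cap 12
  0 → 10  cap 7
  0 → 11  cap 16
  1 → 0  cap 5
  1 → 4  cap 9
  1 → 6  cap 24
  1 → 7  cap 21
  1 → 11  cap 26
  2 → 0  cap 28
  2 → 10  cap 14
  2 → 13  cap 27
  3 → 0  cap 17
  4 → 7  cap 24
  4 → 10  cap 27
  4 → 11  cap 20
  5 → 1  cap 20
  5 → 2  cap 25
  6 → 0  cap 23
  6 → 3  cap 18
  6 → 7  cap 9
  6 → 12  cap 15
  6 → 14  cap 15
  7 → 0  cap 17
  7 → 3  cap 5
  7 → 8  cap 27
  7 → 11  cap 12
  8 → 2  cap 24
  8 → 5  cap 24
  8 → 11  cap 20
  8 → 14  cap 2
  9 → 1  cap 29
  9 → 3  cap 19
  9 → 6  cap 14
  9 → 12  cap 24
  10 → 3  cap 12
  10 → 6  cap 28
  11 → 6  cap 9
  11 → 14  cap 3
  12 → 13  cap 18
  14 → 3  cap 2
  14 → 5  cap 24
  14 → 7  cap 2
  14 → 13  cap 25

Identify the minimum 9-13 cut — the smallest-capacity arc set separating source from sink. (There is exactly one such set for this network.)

Min-cut arcs: {(2,13), (6,14), (8,14), (11,14), (12,13)} (total capacity 65)

augment #1: 9→12→13 push 18
augment #2: 9→6→14→13 push 14
augment #3: 9→1→6→14→13 push 1
augment #4: 9→1→11→14→13 push 3
augment #5: 9→1→0→8→2→13 push 5
augment #6: 9→1→7→8→2→13 push 19
augment #7: 9→1→7→8→14→13 push 1
augment #8: 9→3→0→8→14→13 push 1
augment #9: 9→3→0→8→5→2→13 push 3
max flow = 65; residual-reachable set from 9 gives S-side
cut edges (S→T): {(2,13), (6,14), (8,14), (11,14), (12,13)} total cap 65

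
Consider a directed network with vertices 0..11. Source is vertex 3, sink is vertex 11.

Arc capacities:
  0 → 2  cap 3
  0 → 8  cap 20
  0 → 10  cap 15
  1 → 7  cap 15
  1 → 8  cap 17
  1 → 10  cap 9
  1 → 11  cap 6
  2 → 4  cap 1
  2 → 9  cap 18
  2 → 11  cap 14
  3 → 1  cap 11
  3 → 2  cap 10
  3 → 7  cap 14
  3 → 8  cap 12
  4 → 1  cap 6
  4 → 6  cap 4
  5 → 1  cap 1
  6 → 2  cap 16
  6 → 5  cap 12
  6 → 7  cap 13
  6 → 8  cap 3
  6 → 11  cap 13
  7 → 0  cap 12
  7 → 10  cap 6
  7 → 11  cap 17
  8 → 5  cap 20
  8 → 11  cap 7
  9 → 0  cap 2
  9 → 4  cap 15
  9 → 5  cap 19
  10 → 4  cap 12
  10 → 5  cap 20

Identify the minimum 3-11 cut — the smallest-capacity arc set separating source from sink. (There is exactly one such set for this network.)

augment #1: 3→1→11 push 6
augment #2: 3→2→11 push 10
augment #3: 3→7→11 push 14
augment #4: 3→8→11 push 7
augment #5: 3→1→7→11 push 3
augment #6: 3→1→7→0→2→11 push 2
augment #7: 3→8→5→1→7→0→2→11 push 1
max flow = 43; residual-reachable set from 3 gives S-side
cut edges (S→T): {(3,1), (3,2), (3,7), (5,1), (8,11)} total cap 43

Min-cut arcs: {(3,1), (3,2), (3,7), (5,1), (8,11)} (total capacity 43)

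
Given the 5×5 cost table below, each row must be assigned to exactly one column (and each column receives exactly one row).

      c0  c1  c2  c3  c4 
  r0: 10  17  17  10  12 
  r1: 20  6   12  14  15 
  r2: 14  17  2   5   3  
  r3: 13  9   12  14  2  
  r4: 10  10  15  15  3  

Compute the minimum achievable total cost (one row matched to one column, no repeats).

optimal assignment: row0→col3 (cost 10), row1→col1 (cost 6), row2→col2 (cost 2), row3→col4 (cost 2), row4→col0 (cost 10)
total = 10 + 6 + 2 + 2 + 10 = 30

Minimum assignment cost: 30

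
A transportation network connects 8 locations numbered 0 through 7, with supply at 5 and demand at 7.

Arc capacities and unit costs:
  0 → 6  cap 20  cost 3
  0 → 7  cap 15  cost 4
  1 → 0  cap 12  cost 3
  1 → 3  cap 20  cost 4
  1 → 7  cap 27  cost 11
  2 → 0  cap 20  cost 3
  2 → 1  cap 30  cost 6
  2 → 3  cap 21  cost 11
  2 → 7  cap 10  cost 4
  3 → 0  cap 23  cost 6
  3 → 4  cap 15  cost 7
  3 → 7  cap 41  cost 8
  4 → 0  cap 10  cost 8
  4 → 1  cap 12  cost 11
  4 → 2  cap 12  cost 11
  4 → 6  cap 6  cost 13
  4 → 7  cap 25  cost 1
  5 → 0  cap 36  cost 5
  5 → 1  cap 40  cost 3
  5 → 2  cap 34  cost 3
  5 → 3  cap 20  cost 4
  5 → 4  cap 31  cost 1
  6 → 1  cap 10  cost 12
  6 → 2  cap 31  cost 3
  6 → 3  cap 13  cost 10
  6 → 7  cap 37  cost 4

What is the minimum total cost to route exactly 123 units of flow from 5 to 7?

Minimum cost for 123 units: 1203

shortest-cost path #1: 5→4→7 push 25 @ unit cost 2 (adds 50)
shortest-cost path #2: 5→2→7 push 10 @ unit cost 7 (adds 70)
shortest-cost path #3: 5→0→7 push 15 @ unit cost 9 (adds 135)
shortest-cost path #4: 5→3→7 push 20 @ unit cost 12 (adds 240)
shortest-cost path #5: 5→0→6→7 push 20 @ unit cost 12 (adds 240)
shortest-cost path #6: 5→1→7 push 27 @ unit cost 14 (adds 378)
shortest-cost path #7: 5→1→3→7 push 6 @ unit cost 15 (adds 90)
total cost = 1203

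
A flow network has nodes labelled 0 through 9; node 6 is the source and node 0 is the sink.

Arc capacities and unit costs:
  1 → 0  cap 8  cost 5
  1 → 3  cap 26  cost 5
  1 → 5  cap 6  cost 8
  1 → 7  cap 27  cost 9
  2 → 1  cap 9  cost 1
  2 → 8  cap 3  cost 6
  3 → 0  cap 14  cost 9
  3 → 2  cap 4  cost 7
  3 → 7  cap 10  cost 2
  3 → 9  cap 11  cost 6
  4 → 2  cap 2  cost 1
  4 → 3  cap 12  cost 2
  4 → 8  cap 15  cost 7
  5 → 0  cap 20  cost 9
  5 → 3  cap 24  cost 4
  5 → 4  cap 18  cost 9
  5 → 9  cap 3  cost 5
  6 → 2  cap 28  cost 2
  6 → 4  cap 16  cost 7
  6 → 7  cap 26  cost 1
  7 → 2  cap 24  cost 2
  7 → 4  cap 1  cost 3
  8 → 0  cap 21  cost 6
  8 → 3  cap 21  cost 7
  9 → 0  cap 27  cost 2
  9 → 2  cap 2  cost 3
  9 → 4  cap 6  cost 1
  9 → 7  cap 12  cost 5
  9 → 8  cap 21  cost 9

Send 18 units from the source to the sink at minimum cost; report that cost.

shortest-cost path #1: 6→2→1→0 push 8 @ unit cost 8 (adds 64)
shortest-cost path #2: 6→2→8→0 push 3 @ unit cost 14 (adds 42)
shortest-cost path #3: 6→7→4→3→9→0 push 1 @ unit cost 14 (adds 14)
shortest-cost path #4: 6→2→1→3→9→0 push 1 @ unit cost 16 (adds 16)
shortest-cost path #5: 6→4→3→9→0 push 5 @ unit cost 17 (adds 85)
total cost = 221

Minimum cost for 18 units: 221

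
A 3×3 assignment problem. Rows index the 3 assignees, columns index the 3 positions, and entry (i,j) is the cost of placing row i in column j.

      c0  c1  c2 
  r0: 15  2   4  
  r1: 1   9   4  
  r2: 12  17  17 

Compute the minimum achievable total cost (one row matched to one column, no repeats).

Minimum assignment cost: 18

optimal assignment: row0→col1 (cost 2), row1→col2 (cost 4), row2→col0 (cost 12)
total = 2 + 4 + 12 = 18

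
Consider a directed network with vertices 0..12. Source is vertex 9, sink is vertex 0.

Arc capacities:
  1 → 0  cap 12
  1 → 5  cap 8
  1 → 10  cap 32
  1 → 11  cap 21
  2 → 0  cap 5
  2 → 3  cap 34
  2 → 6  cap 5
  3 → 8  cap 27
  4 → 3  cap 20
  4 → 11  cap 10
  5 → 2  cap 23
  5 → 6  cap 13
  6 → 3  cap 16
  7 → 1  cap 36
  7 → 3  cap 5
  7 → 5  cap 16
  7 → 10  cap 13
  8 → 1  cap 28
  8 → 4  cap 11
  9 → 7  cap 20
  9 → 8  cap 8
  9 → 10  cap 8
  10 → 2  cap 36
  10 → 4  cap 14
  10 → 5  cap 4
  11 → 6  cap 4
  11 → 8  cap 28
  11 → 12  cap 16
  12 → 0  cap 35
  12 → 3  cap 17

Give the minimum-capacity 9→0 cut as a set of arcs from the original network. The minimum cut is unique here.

augment #1: 9→7→1→0 push 12
augment #2: 9→10→2→0 push 5
augment #3: 9→7→1→11→12→0 push 8
augment #4: 9→8→1→11→12→0 push 8
max flow = 33; residual-reachable set from 9 gives S-side
cut edges (S→T): {(1,0), (2,0), (11,12)} total cap 33

Min-cut arcs: {(1,0), (2,0), (11,12)} (total capacity 33)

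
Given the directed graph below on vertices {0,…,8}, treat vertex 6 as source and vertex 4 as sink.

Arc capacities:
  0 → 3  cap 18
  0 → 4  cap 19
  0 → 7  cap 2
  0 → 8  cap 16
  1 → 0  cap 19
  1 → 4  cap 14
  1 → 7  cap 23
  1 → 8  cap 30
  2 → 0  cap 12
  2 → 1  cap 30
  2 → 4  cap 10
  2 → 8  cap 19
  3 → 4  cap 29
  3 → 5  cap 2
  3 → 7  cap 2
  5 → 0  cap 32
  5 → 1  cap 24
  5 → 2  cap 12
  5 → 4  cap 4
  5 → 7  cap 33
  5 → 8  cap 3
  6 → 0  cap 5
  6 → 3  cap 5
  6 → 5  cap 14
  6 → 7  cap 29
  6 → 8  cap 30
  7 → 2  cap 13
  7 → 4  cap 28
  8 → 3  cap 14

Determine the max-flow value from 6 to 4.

Maximum flow value: 67

augment #1: 6→0→4 bottleneck 5, total now 5
augment #2: 6→3→4 bottleneck 5, total now 10
augment #3: 6→5→4 bottleneck 4, total now 14
augment #4: 6→7→4 bottleneck 28, total now 42
augment #5: 6→5→0→4 bottleneck 10, total now 52
augment #6: 6→7→2→4 bottleneck 1, total now 53
augment #7: 6→8→3→4 bottleneck 14, total now 67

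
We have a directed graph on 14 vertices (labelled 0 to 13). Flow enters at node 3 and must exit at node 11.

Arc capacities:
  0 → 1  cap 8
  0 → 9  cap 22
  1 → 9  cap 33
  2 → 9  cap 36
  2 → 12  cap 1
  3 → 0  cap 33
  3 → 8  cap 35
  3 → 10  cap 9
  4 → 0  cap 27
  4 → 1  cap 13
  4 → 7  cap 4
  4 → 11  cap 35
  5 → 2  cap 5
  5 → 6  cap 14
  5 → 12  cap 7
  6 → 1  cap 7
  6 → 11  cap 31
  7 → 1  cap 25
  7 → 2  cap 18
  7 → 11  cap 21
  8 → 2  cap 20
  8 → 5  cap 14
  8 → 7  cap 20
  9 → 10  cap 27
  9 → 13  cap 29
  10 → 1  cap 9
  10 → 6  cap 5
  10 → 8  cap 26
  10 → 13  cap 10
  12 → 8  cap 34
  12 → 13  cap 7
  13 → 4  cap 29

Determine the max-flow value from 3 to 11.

augment #1: 3→8→7→11 bottleneck 20, total now 20
augment #2: 3→10→6→11 bottleneck 5, total now 25
augment #3: 3→8→5→6→11 bottleneck 14, total now 39
augment #4: 3→10→13→4→11 bottleneck 4, total now 43
augment #5: 3→0→9→13→4→11 bottleneck 22, total now 65
augment #6: 3→0→1→9→13→4→11 bottleneck 3, total now 68

Maximum flow value: 68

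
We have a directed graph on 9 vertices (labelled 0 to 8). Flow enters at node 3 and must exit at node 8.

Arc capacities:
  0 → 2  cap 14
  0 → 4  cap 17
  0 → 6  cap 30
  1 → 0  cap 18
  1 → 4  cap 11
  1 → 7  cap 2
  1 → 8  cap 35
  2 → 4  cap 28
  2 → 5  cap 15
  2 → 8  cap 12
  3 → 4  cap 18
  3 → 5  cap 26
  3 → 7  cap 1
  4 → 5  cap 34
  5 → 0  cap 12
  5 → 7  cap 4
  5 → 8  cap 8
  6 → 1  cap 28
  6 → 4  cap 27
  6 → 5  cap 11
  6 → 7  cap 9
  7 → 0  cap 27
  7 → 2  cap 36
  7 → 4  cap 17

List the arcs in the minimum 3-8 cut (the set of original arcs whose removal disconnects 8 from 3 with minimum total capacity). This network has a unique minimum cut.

Min-cut arcs: {(3,7), (5,0), (5,7), (5,8)} (total capacity 25)

augment #1: 3→5→8 push 8
augment #2: 3→7→2→8 push 1
augment #3: 3→5→0→2→8 push 11
augment #4: 3→5→0→6→1→8 push 1
augment #5: 3→5→7→0→6→1→8 push 4
max flow = 25; residual-reachable set from 3 gives S-side
cut edges (S→T): {(3,7), (5,0), (5,7), (5,8)} total cap 25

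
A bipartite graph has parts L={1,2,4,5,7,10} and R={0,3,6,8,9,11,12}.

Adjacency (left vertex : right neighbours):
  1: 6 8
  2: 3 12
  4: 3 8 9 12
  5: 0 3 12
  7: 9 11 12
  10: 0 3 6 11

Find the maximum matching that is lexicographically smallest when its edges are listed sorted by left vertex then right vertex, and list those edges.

Lex-smallest maximum matching: {(1,6), (2,3), (4,8), (5,0), (7,9), (10,11)}

|M| = 6 (so the lex-smallest maximum matching has 6 edges)
process left vertices in ascending order; for each, take the smallest-labelled available neighbour that still permits 6 edges overall, or leave it unmatched if none does
lex-smallest matching: {1-6, 2-3, 4-8, 5-0, 7-9, 10-11}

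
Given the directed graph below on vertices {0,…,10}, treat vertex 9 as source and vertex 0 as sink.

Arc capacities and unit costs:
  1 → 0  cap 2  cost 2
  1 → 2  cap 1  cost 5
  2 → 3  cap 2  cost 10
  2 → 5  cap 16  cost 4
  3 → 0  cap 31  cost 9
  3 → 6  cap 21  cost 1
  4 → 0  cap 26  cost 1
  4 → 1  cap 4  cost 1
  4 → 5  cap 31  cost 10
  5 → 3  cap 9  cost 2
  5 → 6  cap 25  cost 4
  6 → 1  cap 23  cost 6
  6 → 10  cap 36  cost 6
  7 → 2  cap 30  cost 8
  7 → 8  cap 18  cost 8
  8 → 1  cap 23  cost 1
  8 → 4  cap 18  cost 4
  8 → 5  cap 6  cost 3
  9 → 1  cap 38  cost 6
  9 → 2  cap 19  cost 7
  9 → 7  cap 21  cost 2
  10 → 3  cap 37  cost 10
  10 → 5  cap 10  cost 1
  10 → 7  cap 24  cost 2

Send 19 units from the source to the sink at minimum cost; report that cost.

Minimum cost for 19 units: 271

shortest-cost path #1: 9→1→0 push 2 @ unit cost 8 (adds 16)
shortest-cost path #2: 9→7→8→4→0 push 17 @ unit cost 15 (adds 255)
total cost = 271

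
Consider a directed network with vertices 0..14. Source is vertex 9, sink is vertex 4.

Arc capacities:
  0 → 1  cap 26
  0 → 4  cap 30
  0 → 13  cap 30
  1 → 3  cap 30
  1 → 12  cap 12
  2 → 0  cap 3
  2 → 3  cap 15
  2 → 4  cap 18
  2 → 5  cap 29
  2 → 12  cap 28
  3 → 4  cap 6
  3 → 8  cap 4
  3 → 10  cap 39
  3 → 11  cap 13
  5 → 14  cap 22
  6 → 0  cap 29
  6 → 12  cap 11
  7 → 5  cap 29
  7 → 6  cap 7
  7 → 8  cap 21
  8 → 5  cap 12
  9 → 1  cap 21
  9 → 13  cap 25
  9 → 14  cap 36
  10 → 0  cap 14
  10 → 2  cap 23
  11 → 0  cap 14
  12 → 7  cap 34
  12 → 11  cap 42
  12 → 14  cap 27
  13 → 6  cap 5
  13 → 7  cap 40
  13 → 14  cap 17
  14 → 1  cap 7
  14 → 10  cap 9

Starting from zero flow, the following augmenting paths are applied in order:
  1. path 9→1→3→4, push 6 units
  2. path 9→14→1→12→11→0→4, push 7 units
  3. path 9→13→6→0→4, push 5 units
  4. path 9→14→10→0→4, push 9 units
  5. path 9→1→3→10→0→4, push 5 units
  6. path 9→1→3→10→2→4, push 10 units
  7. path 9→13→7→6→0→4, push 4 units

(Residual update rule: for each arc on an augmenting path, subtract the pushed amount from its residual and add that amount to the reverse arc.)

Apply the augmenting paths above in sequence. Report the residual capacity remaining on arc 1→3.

Residual capacity of (1,3): 9

after path 1 (9→1→3→4, push 6): res(1,3)=24
after path 2 (9→14→1→12→11→0→4, push 7): res(1,3)=24
after path 3 (9→13→6→0→4, push 5): res(1,3)=24
after path 4 (9→14→10→0→4, push 9): res(1,3)=24
after path 5 (9→1→3→10→0→4, push 5): res(1,3)=19
after path 6 (9→1→3→10→2→4, push 10): res(1,3)=9
after path 7 (9→13→7→6→0→4, push 4): res(1,3)=9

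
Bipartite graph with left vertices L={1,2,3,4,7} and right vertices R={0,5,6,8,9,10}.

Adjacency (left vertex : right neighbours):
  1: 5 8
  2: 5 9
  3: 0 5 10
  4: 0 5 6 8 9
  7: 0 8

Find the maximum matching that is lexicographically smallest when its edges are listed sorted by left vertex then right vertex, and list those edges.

Lex-smallest maximum matching: {(1,5), (2,9), (3,0), (4,6), (7,8)}

|M| = 5 (so the lex-smallest maximum matching has 5 edges)
process left vertices in ascending order; for each, take the smallest-labelled available neighbour that still permits 5 edges overall, or leave it unmatched if none does
lex-smallest matching: {1-5, 2-9, 3-0, 4-6, 7-8}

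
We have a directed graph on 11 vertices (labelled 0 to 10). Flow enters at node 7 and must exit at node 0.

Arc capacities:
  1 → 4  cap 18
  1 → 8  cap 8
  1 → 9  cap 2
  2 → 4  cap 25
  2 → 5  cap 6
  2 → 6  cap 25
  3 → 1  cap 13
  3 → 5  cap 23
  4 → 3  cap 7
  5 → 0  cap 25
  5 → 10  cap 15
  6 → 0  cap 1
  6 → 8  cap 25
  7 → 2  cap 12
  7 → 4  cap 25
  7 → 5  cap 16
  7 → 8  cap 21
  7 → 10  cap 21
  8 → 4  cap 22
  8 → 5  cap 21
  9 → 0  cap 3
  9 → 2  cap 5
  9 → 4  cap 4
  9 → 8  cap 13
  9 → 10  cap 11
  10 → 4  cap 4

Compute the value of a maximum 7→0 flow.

augment #1: 7→5→0 bottleneck 16, total now 16
augment #2: 7→2→5→0 bottleneck 6, total now 22
augment #3: 7→2→6→0 bottleneck 1, total now 23
augment #4: 7→8→5→0 bottleneck 3, total now 26
augment #5: 7→4→3→1→9→0 bottleneck 2, total now 28

Maximum flow value: 28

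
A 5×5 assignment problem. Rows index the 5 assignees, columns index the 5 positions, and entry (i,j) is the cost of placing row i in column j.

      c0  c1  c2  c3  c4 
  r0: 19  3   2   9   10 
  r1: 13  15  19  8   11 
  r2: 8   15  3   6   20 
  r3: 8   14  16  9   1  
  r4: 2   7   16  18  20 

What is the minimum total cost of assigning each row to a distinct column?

Minimum assignment cost: 17

optimal assignment: row0→col1 (cost 3), row1→col3 (cost 8), row2→col2 (cost 3), row3→col4 (cost 1), row4→col0 (cost 2)
total = 3 + 8 + 3 + 1 + 2 = 17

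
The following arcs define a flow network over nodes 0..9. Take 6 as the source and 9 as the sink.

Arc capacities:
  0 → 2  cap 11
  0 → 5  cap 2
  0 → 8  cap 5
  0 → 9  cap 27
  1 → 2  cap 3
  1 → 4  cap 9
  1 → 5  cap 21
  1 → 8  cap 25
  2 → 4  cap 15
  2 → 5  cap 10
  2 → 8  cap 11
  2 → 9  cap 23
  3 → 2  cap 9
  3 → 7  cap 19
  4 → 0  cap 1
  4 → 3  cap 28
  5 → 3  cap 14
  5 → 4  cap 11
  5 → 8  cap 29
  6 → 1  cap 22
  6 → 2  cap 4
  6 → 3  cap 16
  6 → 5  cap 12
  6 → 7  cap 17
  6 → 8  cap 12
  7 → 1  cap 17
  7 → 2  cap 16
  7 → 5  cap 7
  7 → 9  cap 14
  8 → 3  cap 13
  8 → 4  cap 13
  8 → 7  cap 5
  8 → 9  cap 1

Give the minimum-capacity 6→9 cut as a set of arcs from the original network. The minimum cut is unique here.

Min-cut arcs: {(2,9), (4,0), (7,9), (8,9)} (total capacity 39)

augment #1: 6→2→9 push 4
augment #2: 6→7→9 push 14
augment #3: 6→8→9 push 1
augment #4: 6→1→2→9 push 3
augment #5: 6→3→2→9 push 9
augment #6: 6→7→2→9 push 3
augment #7: 6→1→4→0→9 push 1
augment #8: 6→3→7→2→9 push 4
max flow = 39; residual-reachable set from 6 gives S-side
cut edges (S→T): {(2,9), (4,0), (7,9), (8,9)} total cap 39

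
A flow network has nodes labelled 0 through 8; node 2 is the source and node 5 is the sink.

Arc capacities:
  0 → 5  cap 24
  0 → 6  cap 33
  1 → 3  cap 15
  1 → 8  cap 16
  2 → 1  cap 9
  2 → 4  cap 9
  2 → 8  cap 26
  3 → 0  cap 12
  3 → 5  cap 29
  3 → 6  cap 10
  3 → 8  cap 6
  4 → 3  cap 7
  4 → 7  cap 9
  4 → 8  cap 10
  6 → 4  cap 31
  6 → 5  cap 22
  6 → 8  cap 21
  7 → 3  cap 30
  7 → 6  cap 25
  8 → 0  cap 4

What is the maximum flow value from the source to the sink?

augment #1: 2→1→3→5 bottleneck 9, total now 9
augment #2: 2→4→3→5 bottleneck 7, total now 16
augment #3: 2→8→0→5 bottleneck 4, total now 20
augment #4: 2→4→7→3→5 bottleneck 2, total now 22

Maximum flow value: 22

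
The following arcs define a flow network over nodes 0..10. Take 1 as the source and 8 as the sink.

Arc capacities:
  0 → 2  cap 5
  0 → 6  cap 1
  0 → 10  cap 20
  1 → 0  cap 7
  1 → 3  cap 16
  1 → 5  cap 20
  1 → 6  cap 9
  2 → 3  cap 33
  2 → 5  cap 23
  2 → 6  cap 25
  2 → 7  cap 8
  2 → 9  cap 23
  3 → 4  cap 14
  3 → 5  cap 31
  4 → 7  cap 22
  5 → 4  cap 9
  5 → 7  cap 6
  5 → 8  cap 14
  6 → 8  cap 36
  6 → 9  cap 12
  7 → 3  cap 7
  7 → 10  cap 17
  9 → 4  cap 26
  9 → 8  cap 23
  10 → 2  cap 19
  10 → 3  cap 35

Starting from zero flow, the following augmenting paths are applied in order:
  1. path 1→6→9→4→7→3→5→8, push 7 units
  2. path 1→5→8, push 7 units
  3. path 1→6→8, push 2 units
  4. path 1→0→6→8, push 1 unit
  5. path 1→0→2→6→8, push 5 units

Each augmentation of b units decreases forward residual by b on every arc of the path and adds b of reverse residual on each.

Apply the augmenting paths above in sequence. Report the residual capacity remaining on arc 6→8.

after path 1 (1→6→9→4→7→3→5→8, push 7): res(6,8)=36
after path 2 (1→5→8, push 7): res(6,8)=36
after path 3 (1→6→8, push 2): res(6,8)=34
after path 4 (1→0→6→8, push 1): res(6,8)=33
after path 5 (1→0→2→6→8, push 5): res(6,8)=28

Residual capacity of (6,8): 28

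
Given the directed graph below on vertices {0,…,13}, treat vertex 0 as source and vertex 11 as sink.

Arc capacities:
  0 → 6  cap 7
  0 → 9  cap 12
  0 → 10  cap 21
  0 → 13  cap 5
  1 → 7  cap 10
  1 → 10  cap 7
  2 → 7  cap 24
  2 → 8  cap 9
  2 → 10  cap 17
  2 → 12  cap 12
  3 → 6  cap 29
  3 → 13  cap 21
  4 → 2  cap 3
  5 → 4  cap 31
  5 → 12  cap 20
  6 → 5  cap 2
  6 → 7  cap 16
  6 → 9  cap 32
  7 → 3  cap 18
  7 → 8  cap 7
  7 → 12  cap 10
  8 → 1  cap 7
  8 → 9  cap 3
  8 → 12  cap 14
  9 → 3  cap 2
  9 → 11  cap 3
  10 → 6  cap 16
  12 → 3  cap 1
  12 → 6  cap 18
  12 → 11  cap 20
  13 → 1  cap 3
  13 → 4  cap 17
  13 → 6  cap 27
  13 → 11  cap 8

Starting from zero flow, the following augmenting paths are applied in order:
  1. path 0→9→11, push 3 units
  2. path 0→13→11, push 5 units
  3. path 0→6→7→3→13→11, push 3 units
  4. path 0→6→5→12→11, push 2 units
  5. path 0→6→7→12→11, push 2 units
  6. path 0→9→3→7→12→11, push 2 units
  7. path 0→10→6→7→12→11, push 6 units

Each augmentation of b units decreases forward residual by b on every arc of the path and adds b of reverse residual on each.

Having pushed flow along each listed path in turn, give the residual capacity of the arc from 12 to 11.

Residual capacity of (12,11): 8

after path 1 (0→9→11, push 3): res(12,11)=20
after path 2 (0→13→11, push 5): res(12,11)=20
after path 3 (0→6→7→3→13→11, push 3): res(12,11)=20
after path 4 (0→6→5→12→11, push 2): res(12,11)=18
after path 5 (0→6→7→12→11, push 2): res(12,11)=16
after path 6 (0→9→3→7→12→11, push 2): res(12,11)=14
after path 7 (0→10→6→7→12→11, push 6): res(12,11)=8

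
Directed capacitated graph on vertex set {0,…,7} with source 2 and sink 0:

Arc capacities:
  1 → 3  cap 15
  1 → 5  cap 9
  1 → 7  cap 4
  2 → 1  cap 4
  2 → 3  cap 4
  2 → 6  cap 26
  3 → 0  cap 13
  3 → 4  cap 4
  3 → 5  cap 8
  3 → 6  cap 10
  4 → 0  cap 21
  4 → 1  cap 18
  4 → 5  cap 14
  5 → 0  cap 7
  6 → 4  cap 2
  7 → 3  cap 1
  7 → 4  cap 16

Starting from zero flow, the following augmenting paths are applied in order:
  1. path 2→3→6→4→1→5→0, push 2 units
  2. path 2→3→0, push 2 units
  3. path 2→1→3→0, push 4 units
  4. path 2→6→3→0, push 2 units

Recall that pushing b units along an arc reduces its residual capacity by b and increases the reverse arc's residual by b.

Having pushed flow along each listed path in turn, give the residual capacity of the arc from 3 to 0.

Residual capacity of (3,0): 5

after path 1 (2→3→6→4→1→5→0, push 2): res(3,0)=13
after path 2 (2→3→0, push 2): res(3,0)=11
after path 3 (2→1→3→0, push 4): res(3,0)=7
after path 4 (2→6→3→0, push 2): res(3,0)=5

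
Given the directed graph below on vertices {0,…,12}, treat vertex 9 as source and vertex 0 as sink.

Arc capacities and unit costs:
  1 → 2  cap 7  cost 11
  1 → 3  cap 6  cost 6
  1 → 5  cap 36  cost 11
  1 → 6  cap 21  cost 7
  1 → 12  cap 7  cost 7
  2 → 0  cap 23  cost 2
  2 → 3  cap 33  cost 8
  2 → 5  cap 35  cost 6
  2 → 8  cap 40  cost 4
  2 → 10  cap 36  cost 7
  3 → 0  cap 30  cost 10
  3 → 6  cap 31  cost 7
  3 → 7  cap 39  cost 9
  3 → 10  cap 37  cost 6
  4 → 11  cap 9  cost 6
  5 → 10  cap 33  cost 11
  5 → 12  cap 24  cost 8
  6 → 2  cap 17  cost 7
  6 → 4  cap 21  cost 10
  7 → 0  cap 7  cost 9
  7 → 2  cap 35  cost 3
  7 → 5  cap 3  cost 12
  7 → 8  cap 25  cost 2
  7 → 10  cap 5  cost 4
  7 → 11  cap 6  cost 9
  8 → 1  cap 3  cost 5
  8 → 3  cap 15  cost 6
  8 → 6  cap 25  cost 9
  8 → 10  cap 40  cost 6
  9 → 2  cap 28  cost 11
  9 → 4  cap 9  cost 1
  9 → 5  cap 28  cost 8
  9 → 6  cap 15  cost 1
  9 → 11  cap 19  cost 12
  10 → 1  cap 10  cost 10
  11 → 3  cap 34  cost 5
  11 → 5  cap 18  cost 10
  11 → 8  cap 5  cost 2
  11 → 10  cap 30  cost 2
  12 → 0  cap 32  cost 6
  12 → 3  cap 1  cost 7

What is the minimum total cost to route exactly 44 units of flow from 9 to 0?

Minimum cost for 44 units: 716

shortest-cost path #1: 9→6→2→0 push 15 @ unit cost 10 (adds 150)
shortest-cost path #2: 9→2→0 push 8 @ unit cost 13 (adds 104)
shortest-cost path #3: 9→5→12→0 push 21 @ unit cost 22 (adds 462)
total cost = 716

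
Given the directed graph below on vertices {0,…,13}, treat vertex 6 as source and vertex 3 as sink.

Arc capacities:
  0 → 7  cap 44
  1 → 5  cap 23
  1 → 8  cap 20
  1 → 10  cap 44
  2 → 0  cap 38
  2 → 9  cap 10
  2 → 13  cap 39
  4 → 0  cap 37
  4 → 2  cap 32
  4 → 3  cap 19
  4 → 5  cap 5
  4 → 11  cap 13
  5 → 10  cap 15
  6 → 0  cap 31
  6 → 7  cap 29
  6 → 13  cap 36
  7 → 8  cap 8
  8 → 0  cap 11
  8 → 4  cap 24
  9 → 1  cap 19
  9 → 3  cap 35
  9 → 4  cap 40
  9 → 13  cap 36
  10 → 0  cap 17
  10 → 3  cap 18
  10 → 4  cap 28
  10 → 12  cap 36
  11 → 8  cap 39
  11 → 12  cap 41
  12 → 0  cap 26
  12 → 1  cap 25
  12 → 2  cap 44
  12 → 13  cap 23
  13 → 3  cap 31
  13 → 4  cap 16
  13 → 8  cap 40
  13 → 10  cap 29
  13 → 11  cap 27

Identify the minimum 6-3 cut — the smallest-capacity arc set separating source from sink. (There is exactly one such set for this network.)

augment #1: 6→13→3 push 31
augment #2: 6→13→4→3 push 5
augment #3: 6→7→8→4→3 push 8
max flow = 44; residual-reachable set from 6 gives S-side
cut edges (S→T): {(6,13), (7,8)} total cap 44

Min-cut arcs: {(6,13), (7,8)} (total capacity 44)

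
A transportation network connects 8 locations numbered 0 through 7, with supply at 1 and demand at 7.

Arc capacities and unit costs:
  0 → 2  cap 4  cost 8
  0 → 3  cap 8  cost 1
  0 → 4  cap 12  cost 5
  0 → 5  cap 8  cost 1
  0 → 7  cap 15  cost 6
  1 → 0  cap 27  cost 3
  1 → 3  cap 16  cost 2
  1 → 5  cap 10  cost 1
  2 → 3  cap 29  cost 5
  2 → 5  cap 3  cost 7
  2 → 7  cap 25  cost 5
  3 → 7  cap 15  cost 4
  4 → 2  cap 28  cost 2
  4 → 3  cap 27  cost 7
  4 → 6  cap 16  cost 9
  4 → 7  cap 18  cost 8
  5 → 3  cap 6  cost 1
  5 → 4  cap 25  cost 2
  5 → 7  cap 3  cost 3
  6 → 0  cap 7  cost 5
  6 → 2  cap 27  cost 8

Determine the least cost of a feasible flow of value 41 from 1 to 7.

Minimum cost for 41 units: 320

shortest-cost path #1: 1→5→7 push 3 @ unit cost 4 (adds 12)
shortest-cost path #2: 1→3→7 push 15 @ unit cost 6 (adds 90)
shortest-cost path #3: 1→0→7 push 15 @ unit cost 9 (adds 135)
shortest-cost path #4: 1→5→4→2→7 push 7 @ unit cost 10 (adds 70)
shortest-cost path #5: 1→0→5→4→2→7 push 1 @ unit cost 13 (adds 13)
total cost = 320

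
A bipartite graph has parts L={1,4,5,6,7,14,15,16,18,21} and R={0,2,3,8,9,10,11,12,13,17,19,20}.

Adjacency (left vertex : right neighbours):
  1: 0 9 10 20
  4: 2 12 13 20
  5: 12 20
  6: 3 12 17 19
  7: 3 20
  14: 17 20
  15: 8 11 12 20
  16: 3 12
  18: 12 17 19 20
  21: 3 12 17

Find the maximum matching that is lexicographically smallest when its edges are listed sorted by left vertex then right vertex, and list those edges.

Lex-smallest maximum matching: {(1,0), (4,2), (5,12), (6,3), (7,20), (14,17), (15,8), (18,19)}

|M| = 8 (so the lex-smallest maximum matching has 8 edges)
process left vertices in ascending order; for each, take the smallest-labelled available neighbour that still permits 8 edges overall, or leave it unmatched if none does
lex-smallest matching: {1-0, 4-2, 5-12, 6-3, 7-20, 14-17, 15-8, 18-19}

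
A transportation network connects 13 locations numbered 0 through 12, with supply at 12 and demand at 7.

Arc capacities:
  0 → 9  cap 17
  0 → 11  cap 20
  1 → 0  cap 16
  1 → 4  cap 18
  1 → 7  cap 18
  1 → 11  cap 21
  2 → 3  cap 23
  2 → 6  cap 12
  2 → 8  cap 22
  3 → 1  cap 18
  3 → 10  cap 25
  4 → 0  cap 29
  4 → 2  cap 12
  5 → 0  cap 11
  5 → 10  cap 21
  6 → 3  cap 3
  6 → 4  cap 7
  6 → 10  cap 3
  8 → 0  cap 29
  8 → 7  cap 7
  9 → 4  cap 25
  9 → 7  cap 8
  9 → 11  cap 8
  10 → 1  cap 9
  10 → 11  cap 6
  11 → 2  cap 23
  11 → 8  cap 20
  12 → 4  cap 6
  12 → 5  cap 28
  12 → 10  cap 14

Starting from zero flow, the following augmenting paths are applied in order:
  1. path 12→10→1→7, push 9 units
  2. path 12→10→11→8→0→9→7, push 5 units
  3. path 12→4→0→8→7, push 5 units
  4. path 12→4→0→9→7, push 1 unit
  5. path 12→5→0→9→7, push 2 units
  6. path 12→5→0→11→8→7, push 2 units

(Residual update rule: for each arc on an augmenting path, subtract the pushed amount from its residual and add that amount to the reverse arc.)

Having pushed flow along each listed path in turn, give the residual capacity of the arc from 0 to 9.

after path 1 (12→10→1→7, push 9): res(0,9)=17
after path 2 (12→10→11→8→0→9→7, push 5): res(0,9)=12
after path 3 (12→4→0→8→7, push 5): res(0,9)=12
after path 4 (12→4→0→9→7, push 1): res(0,9)=11
after path 5 (12→5→0→9→7, push 2): res(0,9)=9
after path 6 (12→5→0→11→8→7, push 2): res(0,9)=9

Residual capacity of (0,9): 9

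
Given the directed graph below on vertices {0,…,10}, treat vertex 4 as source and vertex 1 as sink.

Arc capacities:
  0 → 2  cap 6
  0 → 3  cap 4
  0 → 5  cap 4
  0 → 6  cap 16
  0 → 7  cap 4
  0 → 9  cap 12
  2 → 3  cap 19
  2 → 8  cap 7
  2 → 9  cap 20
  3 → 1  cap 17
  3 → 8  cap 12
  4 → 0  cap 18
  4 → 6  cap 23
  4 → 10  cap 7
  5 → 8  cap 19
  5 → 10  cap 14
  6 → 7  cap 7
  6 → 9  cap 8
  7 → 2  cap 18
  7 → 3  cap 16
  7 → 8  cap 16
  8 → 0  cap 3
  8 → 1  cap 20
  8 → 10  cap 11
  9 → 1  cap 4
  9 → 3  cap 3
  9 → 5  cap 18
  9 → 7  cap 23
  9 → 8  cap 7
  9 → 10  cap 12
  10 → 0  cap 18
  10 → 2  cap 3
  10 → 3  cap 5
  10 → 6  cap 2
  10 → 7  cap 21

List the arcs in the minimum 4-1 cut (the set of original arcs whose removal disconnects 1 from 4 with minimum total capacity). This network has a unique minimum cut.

Min-cut arcs: {(4,0), (4,10), (6,7), (6,9)} (total capacity 40)

augment #1: 4→0→3→1 push 4
augment #2: 4→0→9→1 push 4
augment #3: 4→10→3→1 push 5
augment #4: 4→0→2→3→1 push 6
augment #5: 4→0→5→8→1 push 4
augment #6: 4→6→7→3→1 push 2
augment #7: 4→6→7→8→1 push 5
augment #8: 4→6→9→8→1 push 7
augment #9: 4→10→2→8→1 push 2
augment #10: 4→6→9→3→8→1 push 1
max flow = 40; residual-reachable set from 4 gives S-side
cut edges (S→T): {(4,0), (4,10), (6,7), (6,9)} total cap 40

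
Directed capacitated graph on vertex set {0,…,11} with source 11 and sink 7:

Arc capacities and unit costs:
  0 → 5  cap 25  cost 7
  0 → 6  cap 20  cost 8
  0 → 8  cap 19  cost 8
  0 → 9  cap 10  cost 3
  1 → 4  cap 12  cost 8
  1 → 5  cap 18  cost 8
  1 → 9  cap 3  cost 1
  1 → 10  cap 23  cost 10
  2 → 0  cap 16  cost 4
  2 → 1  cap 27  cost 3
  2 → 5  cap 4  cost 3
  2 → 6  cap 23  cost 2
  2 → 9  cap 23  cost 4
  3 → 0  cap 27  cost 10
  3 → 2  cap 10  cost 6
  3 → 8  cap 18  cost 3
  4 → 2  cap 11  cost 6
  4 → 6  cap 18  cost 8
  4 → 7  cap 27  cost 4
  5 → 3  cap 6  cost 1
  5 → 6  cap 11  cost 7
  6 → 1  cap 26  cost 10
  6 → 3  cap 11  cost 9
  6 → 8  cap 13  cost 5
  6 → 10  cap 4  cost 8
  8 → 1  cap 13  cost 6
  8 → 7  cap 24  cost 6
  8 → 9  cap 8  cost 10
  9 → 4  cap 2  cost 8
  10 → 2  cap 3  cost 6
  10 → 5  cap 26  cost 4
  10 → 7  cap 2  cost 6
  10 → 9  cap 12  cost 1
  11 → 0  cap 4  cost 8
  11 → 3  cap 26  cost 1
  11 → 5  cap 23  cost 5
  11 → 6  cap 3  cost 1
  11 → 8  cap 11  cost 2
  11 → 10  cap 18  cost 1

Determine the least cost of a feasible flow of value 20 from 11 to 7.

Minimum cost for 20 units: 172

shortest-cost path #1: 11→10→7 push 2 @ unit cost 7 (adds 14)
shortest-cost path #2: 11→8→7 push 11 @ unit cost 8 (adds 88)
shortest-cost path #3: 11→3→8→7 push 7 @ unit cost 10 (adds 70)
total cost = 172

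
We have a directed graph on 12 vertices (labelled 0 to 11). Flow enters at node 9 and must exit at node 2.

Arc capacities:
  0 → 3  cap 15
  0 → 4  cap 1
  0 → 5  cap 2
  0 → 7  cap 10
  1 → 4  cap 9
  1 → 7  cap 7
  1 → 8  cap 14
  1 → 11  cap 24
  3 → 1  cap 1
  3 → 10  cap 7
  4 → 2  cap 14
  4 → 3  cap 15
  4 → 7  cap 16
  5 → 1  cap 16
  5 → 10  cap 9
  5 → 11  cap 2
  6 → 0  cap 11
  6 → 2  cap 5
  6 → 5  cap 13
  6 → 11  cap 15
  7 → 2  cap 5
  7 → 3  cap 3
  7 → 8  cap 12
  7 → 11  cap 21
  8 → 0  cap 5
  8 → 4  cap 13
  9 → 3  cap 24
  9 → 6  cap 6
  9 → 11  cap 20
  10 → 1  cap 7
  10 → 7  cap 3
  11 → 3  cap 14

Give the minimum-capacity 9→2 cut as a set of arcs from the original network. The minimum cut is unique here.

augment #1: 9→6→2 push 5
augment #2: 9→3→1→4→2 push 1
augment #3: 9→3→10→7→2 push 3
augment #4: 9→6→0→4→2 push 1
augment #5: 9→3→10→1→4→2 push 4
max flow = 14; residual-reachable set from 9 gives S-side
cut edges (S→T): {(3,1), (3,10), (9,6)} total cap 14

Min-cut arcs: {(3,1), (3,10), (9,6)} (total capacity 14)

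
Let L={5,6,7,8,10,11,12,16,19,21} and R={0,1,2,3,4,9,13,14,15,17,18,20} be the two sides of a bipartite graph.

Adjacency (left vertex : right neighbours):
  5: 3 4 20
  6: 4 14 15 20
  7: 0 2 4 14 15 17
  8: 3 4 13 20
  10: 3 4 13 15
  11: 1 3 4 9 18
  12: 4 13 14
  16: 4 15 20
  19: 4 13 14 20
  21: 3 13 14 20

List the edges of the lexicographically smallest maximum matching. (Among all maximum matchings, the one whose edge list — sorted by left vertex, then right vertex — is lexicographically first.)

Lex-smallest maximum matching: {(5,3), (6,4), (7,0), (8,13), (10,15), (11,1), (12,14), (16,20)}

|M| = 8 (so the lex-smallest maximum matching has 8 edges)
process left vertices in ascending order; for each, take the smallest-labelled available neighbour that still permits 8 edges overall, or leave it unmatched if none does
lex-smallest matching: {5-3, 6-4, 7-0, 8-13, 10-15, 11-1, 12-14, 16-20}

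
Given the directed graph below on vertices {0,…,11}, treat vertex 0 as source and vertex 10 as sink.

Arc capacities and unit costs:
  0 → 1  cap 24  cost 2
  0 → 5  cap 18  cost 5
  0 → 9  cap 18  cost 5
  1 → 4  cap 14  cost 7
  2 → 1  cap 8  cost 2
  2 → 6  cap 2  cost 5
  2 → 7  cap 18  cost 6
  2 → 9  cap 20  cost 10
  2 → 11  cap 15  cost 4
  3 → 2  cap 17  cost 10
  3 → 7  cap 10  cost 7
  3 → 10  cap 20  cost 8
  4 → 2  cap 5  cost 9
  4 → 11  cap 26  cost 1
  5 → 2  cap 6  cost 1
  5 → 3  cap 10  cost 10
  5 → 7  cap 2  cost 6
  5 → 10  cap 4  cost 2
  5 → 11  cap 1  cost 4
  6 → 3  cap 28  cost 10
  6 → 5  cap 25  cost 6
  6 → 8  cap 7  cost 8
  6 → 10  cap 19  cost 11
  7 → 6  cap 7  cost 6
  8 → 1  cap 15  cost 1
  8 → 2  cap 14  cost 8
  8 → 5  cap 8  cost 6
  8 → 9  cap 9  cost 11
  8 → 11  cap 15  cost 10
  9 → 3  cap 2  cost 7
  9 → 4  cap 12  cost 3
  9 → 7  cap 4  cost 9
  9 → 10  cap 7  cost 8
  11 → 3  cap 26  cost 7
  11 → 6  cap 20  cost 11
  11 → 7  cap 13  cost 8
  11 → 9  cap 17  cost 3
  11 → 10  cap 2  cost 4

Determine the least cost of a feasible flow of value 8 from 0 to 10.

shortest-cost path #1: 0→5→10 push 4 @ unit cost 7 (adds 28)
shortest-cost path #2: 0→9→10 push 4 @ unit cost 13 (adds 52)
total cost = 80

Minimum cost for 8 units: 80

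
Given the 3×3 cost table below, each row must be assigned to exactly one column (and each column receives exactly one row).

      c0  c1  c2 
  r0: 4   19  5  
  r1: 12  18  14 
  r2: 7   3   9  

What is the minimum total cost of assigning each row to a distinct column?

Minimum assignment cost: 20

optimal assignment: row0→col2 (cost 5), row1→col0 (cost 12), row2→col1 (cost 3)
total = 5 + 12 + 3 = 20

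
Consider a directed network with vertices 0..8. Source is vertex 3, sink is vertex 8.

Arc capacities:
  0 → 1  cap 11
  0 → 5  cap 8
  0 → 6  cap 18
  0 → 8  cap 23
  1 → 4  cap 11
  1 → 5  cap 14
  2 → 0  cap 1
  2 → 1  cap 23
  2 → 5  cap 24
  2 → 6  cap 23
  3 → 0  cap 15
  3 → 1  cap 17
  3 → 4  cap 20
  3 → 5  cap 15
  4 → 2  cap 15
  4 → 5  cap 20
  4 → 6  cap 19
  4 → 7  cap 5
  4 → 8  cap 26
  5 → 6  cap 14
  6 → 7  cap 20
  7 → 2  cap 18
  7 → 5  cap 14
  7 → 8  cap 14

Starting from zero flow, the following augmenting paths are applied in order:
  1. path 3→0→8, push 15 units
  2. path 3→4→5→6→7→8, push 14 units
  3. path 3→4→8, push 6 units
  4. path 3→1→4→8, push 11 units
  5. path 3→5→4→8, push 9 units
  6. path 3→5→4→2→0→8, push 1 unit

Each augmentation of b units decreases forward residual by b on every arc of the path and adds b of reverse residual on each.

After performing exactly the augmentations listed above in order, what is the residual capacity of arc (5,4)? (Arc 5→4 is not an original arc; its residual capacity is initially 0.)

Residual capacity of (5,4): 4

after path 1 (3→0→8, push 15): res(5,4)=0
after path 2 (3→4→5→6→7→8, push 14): res(5,4)=14
after path 3 (3→4→8, push 6): res(5,4)=14
after path 4 (3→1→4→8, push 11): res(5,4)=14
after path 5 (3→5→4→8, push 9): res(5,4)=5
after path 6 (3→5→4→2→0→8, push 1): res(5,4)=4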